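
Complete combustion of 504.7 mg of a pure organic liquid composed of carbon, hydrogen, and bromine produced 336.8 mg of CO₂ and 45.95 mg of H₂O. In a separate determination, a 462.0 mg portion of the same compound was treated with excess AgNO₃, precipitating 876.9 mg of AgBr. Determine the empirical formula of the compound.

C3H2Br2

mol C = 0.3368 g CO₂ ÷ 44.009 g/mol = 0.0076530 mol
mol H = 2 × 0.04595 g H₂O ÷ 18.015 g/mol = 0.0051013 mol
From the AgBr data: mol Br per gram of compound = (0.8769 ÷ 187.772) ÷ 0.4620 = 0.010108 mol/g, so in the 0.5047 g combustion sample mol Br = 0.0051016 mol
Divide by the smallest (0.0051013 mol): C 1.500, H 1.000, Br 1.000
Multiplying each by 2 gives whole numbers: C 3.00, H 2.00, Br 2.00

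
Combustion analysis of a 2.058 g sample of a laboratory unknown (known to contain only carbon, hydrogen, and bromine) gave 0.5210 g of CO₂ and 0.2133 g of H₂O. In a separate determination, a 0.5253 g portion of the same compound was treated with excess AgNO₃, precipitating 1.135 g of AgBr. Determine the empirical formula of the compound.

mol C = 0.5210 g CO₂ ÷ 44.009 g/mol = 0.011838 mol
mol H = 2 × 0.2133 g H₂O ÷ 18.015 g/mol = 0.023680 mol
From the AgBr data: mol Br per gram of compound = (1.135 ÷ 187.772) ÷ 0.5253 = 0.011507 mol/g, so in the 2.058 g combustion sample mol Br = 0.023681 mol
Divide by the smallest (0.011838 mol): C 1.000, H 2.000, Br 2.000

CH2Br2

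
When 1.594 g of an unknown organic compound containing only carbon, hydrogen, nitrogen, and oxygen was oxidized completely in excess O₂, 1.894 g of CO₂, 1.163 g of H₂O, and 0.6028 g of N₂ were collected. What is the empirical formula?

C2H6N2O

mol C = 1.894 g CO₂ ÷ 44.009 g/mol = 0.043037 mol
mol H = 2 × 1.163 g H₂O ÷ 18.015 g/mol = 0.12911 mol
mol N = 2 × 0.6028 g N₂ ÷ 28.014 g/mol = 0.043036 mol
mass O = 1.594 − (0.51691 + 0.13015 + 0.60280) = 0.34414 g → mol O = 0.34414 ÷ 15.999 = 0.021510 mol
Divide by the smallest (0.021510 mol): C 2.001, H 6.003, N 2.001, O 1.000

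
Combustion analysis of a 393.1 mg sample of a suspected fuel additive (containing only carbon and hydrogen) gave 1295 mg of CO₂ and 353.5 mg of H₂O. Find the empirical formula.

mol C = 1.295 g CO₂ ÷ 44.009 g/mol = 0.029426 mol
mol H = 2 × 0.3535 g H₂O ÷ 18.015 g/mol = 0.039245 mol
Divide by the smallest (0.029426 mol): C 1.000, H 1.334
Multiplying each by 3 gives whole numbers: C 3.00, H 4.00

C3H4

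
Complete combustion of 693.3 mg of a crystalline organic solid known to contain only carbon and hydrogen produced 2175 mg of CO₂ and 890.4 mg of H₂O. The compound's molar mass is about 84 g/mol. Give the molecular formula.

mol C = 2.175 g CO₂ ÷ 44.009 g/mol = 0.049422 mol
mol H = 2 × 0.8904 g H₂O ÷ 18.015 g/mol = 0.098851 mol
Divide by the smallest (0.049422 mol): C 1.000, H 2.000
Empirical formula: CH2
Empirical-formula mass = 14.03 g/mol; 84 ÷ 14.03 ≈ 6, so the molecular formula is C6H12.

C6H12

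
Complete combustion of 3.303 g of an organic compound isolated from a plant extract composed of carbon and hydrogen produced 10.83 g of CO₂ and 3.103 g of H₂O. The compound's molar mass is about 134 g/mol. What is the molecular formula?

C10H14

mol C = 10.83 g CO₂ ÷ 44.009 g/mol = 0.24609 mol
mol H = 2 × 3.103 g H₂O ÷ 18.015 g/mol = 0.34449 mol
Divide by the smallest (0.24609 mol): C 1.000, H 1.400
Multiplying each by 5 gives whole numbers: C 5.00, H 7.00
Empirical formula: C5H7
Empirical-formula mass = 67.11 g/mol; 134 ÷ 67.11 ≈ 2, so the molecular formula is C10H14.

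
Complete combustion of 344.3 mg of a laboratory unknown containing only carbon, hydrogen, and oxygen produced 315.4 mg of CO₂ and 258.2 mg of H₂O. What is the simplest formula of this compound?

CH4O2

mol C = 0.3154 g CO₂ ÷ 44.009 g/mol = 0.0071667 mol
mol H = 2 × 0.2582 g H₂O ÷ 18.015 g/mol = 0.028665 mol
mass O = 0.3443 − (0.086079 + 0.028894) = 0.22933 g → mol O = 0.22933 ÷ 15.999 = 0.014334 mol
Divide by the smallest (0.0071667 mol): C 1.000, H 4.000, O 2.000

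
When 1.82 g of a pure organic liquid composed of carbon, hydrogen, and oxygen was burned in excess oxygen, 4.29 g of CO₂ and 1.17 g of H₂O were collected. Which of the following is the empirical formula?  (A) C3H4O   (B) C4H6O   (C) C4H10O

(A) C3H4O

mol C = 4.29 g CO₂ ÷ 44.009 g/mol = 0.09748 mol
mol H = 2 × 1.17 g H₂O ÷ 18.015 g/mol = 0.1299 mol
mass O = 1.82 − (1.171 + 0.1309) = 0.5182 g → mol O = 0.5182 ÷ 15.999 = 0.03239 mol
Divide by the smallest (0.03239 mol): C 3.009, H 4.010, O 1.000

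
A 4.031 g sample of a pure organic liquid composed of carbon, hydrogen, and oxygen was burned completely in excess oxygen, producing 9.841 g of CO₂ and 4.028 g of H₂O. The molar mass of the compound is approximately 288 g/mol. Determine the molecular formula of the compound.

C16H32O4

mol C = 9.841 g CO₂ ÷ 44.009 g/mol = 0.22361 mol
mol H = 2 × 4.028 g H₂O ÷ 18.015 g/mol = 0.44718 mol
mass O = 4.031 − (2.6858 + 0.45076) = 0.89442 g → mol O = 0.89442 ÷ 15.999 = 0.055905 mol
Divide by the smallest (0.055905 mol): C 4.000, H 7.999, O 1.000
Empirical formula: C4H8O
Empirical-formula mass = 72.11 g/mol; 288 ÷ 72.11 ≈ 4, so the molecular formula is C16H32O4.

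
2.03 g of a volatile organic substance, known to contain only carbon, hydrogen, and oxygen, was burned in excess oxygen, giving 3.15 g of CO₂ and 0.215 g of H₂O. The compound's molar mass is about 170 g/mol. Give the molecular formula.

mol C = 3.15 g CO₂ ÷ 44.009 g/mol = 0.07158 mol
mol H = 2 × 0.215 g H₂O ÷ 18.015 g/mol = 0.02387 mol
mass O = 2.03 − (0.8597 + 0.02406) = 1.146 g → mol O = 1.146 ÷ 15.999 = 0.07164 mol
Divide by the smallest (0.02387 mol): C 2.999, H 1.000, O 3.002
Empirical formula: C3HO3
Empirical-formula mass = 85.04 g/mol; 170 ÷ 85.04 ≈ 2, so the molecular formula is C6H2O6.

C6H2O6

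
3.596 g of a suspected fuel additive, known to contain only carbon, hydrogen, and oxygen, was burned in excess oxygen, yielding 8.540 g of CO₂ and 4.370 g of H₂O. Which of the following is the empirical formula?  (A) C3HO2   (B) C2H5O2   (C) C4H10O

mol C = 8.540 g CO₂ ÷ 44.009 g/mol = 0.19405 mol
mol H = 2 × 4.370 g H₂O ÷ 18.015 g/mol = 0.48515 mol
mass O = 3.596 − (2.3307 + 0.48903) = 0.77622 g → mol O = 0.77622 ÷ 15.999 = 0.048517 mol
Divide by the smallest (0.048517 mol): C 4.000, H 10.000, O 1.000

(C) C4H10O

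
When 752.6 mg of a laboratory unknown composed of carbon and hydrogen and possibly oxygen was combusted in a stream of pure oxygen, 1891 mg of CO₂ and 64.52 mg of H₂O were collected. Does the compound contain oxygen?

mol C = 1.891 g CO₂ ÷ 44.009 g/mol = 0.042968 mol
mol H = 2 × 0.06452 g H₂O ÷ 18.015 g/mol = 0.0071629 mol
C and H account for only 0.52331 g of the 0.7526 g sample; the remaining 0.22929 g must be oxygen.

yes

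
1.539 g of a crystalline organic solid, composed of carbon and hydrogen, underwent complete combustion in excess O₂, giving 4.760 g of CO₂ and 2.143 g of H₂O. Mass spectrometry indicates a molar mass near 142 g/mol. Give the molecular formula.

mol C = 4.760 g CO₂ ÷ 44.009 g/mol = 0.10816 mol
mol H = 2 × 2.143 g H₂O ÷ 18.015 g/mol = 0.23791 mol
Divide by the smallest (0.10816 mol): C 1.000, H 2.200
Multiplying each by 5 gives whole numbers: C 5.00, H 11.00
Empirical formula: C5H11
Empirical-formula mass = 71.14 g/mol; 142 ÷ 71.14 ≈ 2, so the molecular formula is C10H22.

C10H22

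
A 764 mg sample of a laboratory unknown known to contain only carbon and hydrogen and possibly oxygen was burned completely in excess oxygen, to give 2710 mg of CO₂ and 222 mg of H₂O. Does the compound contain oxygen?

no

mol C = 2.71 g CO₂ ÷ 44.009 g/mol = 0.06158 mol
mol H = 2 × 0.222 g H₂O ÷ 18.015 g/mol = 0.02465 mol
C and H together account for 0.7645 g — essentially the entire 0.764 g sample — so the compound contains no oxygen.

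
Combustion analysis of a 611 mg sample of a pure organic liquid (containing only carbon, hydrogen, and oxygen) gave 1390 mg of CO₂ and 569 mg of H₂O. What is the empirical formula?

mol C = 1.39 g CO₂ ÷ 44.009 g/mol = 0.03158 mol
mol H = 2 × 0.569 g H₂O ÷ 18.015 g/mol = 0.06317 mol
mass O = 0.611 − (0.3794 + 0.06367) = 0.1680 g → mol O = 0.1680 ÷ 15.999 = 0.01050 mol
Divide by the smallest (0.01050 mol): C 3.008, H 6.017, O 1.000

C3H6O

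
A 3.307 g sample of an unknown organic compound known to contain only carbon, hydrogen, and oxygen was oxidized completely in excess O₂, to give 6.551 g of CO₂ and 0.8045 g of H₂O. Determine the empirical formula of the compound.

C5H3O3

mol C = 6.551 g CO₂ ÷ 44.009 g/mol = 0.14886 mol
mol H = 2 × 0.8045 g H₂O ÷ 18.015 g/mol = 0.089314 mol
mass O = 3.307 − (1.7879 + 0.090029) = 1.4291 g → mol O = 1.4291 ÷ 15.999 = 0.089322 mol
Divide by the smallest (0.089314 mol): C 1.667, H 1.000, O 1.000
Multiplying each by 3 gives whole numbers: C 5.00, H 3.00, O 3.00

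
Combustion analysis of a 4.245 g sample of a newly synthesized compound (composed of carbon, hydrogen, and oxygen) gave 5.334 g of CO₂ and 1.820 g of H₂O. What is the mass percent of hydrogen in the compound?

mol C = 5.334 g CO₂ ÷ 44.009 g/mol = 0.12120 mol
mol H = 2 × 1.820 g H₂O ÷ 18.015 g/mol = 0.20205 mol
mass O = 4.245 − (1.4558 + 0.20367) = 2.5856 g → mol O = 2.5856 ÷ 15.999 = 0.16161 mol
mass % H = 0.20367 g ÷ 4.245 g × 100%

4.80%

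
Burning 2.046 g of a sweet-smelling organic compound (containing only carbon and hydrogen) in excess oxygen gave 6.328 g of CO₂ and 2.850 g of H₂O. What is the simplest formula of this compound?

mol C = 6.328 g CO₂ ÷ 44.009 g/mol = 0.14379 mol
mol H = 2 × 2.850 g H₂O ÷ 18.015 g/mol = 0.31640 mol
Divide by the smallest (0.14379 mol): C 1.000, H 2.200
Multiplying each by 5 gives whole numbers: C 5.00, H 11.00

C5H11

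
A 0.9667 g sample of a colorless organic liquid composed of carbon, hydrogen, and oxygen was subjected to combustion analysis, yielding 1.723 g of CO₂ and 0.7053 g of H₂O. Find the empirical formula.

C3H6O2

mol C = 1.723 g CO₂ ÷ 44.009 g/mol = 0.039151 mol
mol H = 2 × 0.7053 g H₂O ÷ 18.015 g/mol = 0.078301 mol
mass O = 0.9667 − (0.47024 + 0.078928) = 0.41753 g → mol O = 0.41753 ÷ 15.999 = 0.026097 mol
Divide by the smallest (0.026097 mol): C 1.500, H 3.000, O 1.000
Multiplying each by 2 gives whole numbers: C 3.00, H 6.00, O 2.00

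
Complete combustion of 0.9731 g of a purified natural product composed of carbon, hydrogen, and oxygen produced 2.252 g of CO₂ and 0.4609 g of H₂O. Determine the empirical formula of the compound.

C8H8O3

mol C = 2.252 g CO₂ ÷ 44.009 g/mol = 0.051171 mol
mol H = 2 × 0.4609 g H₂O ÷ 18.015 g/mol = 0.051168 mol
mass O = 0.9731 − (0.61462 + 0.051578) = 0.30690 g → mol O = 0.30690 ÷ 15.999 = 0.019183 mol
Divide by the smallest (0.019183 mol): C 2.668, H 2.667, O 1.000
Multiplying each by 3 gives whole numbers: C 8.00, H 8.00, O 3.00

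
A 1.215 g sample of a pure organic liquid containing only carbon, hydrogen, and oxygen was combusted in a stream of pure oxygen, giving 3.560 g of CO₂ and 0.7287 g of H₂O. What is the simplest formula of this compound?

C8H8O

mol C = 3.560 g CO₂ ÷ 44.009 g/mol = 0.080893 mol
mol H = 2 × 0.7287 g H₂O ÷ 18.015 g/mol = 0.080899 mol
mass O = 1.215 − (0.97160 + 0.081546) = 0.16185 g → mol O = 0.16185 ÷ 15.999 = 0.010116 mol
Divide by the smallest (0.010116 mol): C 7.996, H 7.997, O 1.000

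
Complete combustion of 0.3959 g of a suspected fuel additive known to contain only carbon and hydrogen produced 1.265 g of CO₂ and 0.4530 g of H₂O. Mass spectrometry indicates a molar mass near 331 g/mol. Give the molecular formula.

mol C = 1.265 g CO₂ ÷ 44.009 g/mol = 0.028744 mol
mol H = 2 × 0.4530 g H₂O ÷ 18.015 g/mol = 0.050291 mol
Divide by the smallest (0.028744 mol): C 1.000, H 1.750
Multiplying each by 4 gives whole numbers: C 4.00, H 7.00
Empirical formula: C4H7
Empirical-formula mass = 55.10 g/mol; 331 ÷ 55.10 ≈ 6, so the molecular formula is C24H42.

C24H42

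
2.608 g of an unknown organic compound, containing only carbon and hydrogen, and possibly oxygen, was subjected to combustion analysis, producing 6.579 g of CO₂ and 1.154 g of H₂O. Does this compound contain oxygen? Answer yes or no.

mol C = 6.579 g CO₂ ÷ 44.009 g/mol = 0.14949 mol
mol H = 2 × 1.154 g H₂O ÷ 18.015 g/mol = 0.12812 mol
C and H account for only 1.9247 g of the 2.608 g sample; the remaining 0.68331 g must be oxygen.

yes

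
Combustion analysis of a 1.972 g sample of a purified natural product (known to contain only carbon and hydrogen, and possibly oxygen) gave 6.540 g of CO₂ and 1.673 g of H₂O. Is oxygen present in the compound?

mol C = 6.540 g CO₂ ÷ 44.009 g/mol = 0.14861 mol
mol H = 2 × 1.673 g H₂O ÷ 18.015 g/mol = 0.18573 mol
C and H together account for 1.9721 g — essentially the entire 1.972 g sample — so the compound contains no oxygen.

no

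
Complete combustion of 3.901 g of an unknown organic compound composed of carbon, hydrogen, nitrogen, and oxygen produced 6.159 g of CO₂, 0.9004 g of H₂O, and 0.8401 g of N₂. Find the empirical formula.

C7H5N3O4

mol C = 6.159 g CO₂ ÷ 44.009 g/mol = 0.13995 mol
mol H = 2 × 0.9004 g H₂O ÷ 18.015 g/mol = 0.099961 mol
mol N = 2 × 0.8401 g N₂ ÷ 28.014 g/mol = 0.059977 mol
mass O = 3.901 − (1.6809 + 0.10076 + 0.84010) = 1.2792 g → mol O = 1.2792 ÷ 15.999 = 0.079956 mol
Divide by the smallest (0.059977 mol): C 2.333, H 1.667, N 1.000, O 1.333
Multiplying each by 3 gives whole numbers: C 7.00, H 5.00, N 3.00, O 4.00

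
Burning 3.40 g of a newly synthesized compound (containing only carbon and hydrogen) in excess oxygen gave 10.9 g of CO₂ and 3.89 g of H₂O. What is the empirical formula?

mol C = 10.9 g CO₂ ÷ 44.009 g/mol = 0.2477 mol
mol H = 2 × 3.89 g H₂O ÷ 18.015 g/mol = 0.4319 mol
Divide by the smallest (0.2477 mol): C 1.000, H 1.744
Multiplying each by 4 gives whole numbers: C 4.00, H 6.97

C4H7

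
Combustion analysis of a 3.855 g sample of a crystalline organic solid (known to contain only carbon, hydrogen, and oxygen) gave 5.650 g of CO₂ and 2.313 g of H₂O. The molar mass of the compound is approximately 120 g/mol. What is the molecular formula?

mol C = 5.650 g CO₂ ÷ 44.009 g/mol = 0.12838 mol
mol H = 2 × 2.313 g H₂O ÷ 18.015 g/mol = 0.25679 mol
mass O = 3.855 − (1.5420 + 0.25884) = 2.0542 g → mol O = 2.0542 ÷ 15.999 = 0.12839 mol
Divide by the smallest (0.12838 mol): C 1.000, H 2.000, O 1.000
Empirical formula: CH2O
Empirical-formula mass = 30.03 g/mol; 120 ÷ 30.03 ≈ 4, so the molecular formula is C4H8O4.

C4H8O4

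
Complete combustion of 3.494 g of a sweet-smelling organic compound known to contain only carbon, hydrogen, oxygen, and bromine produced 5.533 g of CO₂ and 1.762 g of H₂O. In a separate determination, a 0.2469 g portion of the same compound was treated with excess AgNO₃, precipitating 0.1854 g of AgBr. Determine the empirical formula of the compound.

mol C = 5.533 g CO₂ ÷ 44.009 g/mol = 0.12572 mol
mol H = 2 × 1.762 g H₂O ÷ 18.015 g/mol = 0.19561 mol
From the AgBr data: mol Br per gram of compound = (0.1854 ÷ 187.772) ÷ 0.2469 = 0.0039991 mol/g, so in the 3.494 g combustion sample mol Br = 0.013973 mol
mass O = 3.494 − (1.5101 + 0.19718 + 1.1165) = 0.67027 g → mol O = 0.67027 ÷ 15.999 = 0.041895 mol
Divide by the smallest (0.013973 mol): C 8.998, H 14.000, Br 1.000, O 2.998

C9H14BrO3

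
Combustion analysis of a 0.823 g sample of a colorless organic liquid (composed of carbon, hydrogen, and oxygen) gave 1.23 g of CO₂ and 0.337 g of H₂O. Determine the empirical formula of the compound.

mol C = 1.23 g CO₂ ÷ 44.009 g/mol = 0.02795 mol
mol H = 2 × 0.337 g H₂O ÷ 18.015 g/mol = 0.03741 mol
mass O = 0.823 − (0.3357 + 0.03771) = 0.4496 g → mol O = 0.4496 ÷ 15.999 = 0.02810 mol
Divide by the smallest (0.02795 mol): C 1.000, H 1.339, O 1.005
Multiplying each by 3 gives whole numbers: C 3.00, H 4.02, O 3.02

C3H4O3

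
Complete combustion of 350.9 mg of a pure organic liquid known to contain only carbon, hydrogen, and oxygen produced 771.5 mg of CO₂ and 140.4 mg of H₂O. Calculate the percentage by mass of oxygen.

mol C = 0.7715 g CO₂ ÷ 44.009 g/mol = 0.017531 mol
mol H = 2 × 0.1404 g H₂O ÷ 18.015 g/mol = 0.015587 mol
mass O = 0.3509 − (0.21056 + 0.015712) = 0.12463 g → mol O = 0.12463 ÷ 15.999 = 0.0077898 mol
mass % O = 0.12463 g ÷ 0.3509 g × 100%

35.52%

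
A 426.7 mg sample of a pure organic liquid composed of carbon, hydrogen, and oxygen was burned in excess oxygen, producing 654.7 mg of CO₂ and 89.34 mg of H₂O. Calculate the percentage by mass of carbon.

41.88%

mol C = 0.6547 g CO₂ ÷ 44.009 g/mol = 0.014877 mol
mol H = 2 × 0.08934 g H₂O ÷ 18.015 g/mol = 0.0099184 mol
mass O = 0.4267 − (0.17868 + 0.0099977) = 0.23802 g → mol O = 0.23802 ÷ 15.999 = 0.014877 mol
mass % C = 0.17868 g ÷ 0.4267 g × 100%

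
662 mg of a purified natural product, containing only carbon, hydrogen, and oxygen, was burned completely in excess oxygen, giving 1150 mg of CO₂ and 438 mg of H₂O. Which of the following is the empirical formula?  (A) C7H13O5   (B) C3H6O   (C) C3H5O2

(A) C7H13O5

mol C = 1.15 g CO₂ ÷ 44.009 g/mol = 0.02613 mol
mol H = 2 × 0.438 g H₂O ÷ 18.015 g/mol = 0.04863 mol
mass O = 0.662 − (0.3139 + 0.04902) = 0.2991 g → mol O = 0.2991 ÷ 15.999 = 0.01870 mol
Divide by the smallest (0.01870 mol): C 1.398, H 2.601, O 1.000
Multiplying each by 5 gives whole numbers: C 6.99, H 13.00, O 5.00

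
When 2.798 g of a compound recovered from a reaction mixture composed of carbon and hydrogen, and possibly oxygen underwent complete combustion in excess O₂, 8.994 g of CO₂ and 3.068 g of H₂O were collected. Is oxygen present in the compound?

mol C = 8.994 g CO₂ ÷ 44.009 g/mol = 0.20437 mol
mol H = 2 × 3.068 g H₂O ÷ 18.015 g/mol = 0.34061 mol
C and H together account for 2.7980 g — essentially the entire 2.798 g sample — so the compound contains no oxygen.

no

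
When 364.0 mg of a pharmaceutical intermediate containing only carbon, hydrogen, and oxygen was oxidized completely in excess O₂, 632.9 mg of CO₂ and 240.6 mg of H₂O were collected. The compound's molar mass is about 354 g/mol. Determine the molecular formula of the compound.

C14H26O10

mol C = 0.6329 g CO₂ ÷ 44.009 g/mol = 0.014381 mol
mol H = 2 × 0.2406 g H₂O ÷ 18.015 g/mol = 0.026711 mol
mass O = 0.3640 − (0.17273 + 0.026925) = 0.16434 g → mol O = 0.16434 ÷ 15.999 = 0.010272 mol
Divide by the smallest (0.010272 mol): C 1.400, H 2.600, O 1.000
Multiplying each by 5 gives whole numbers: C 7.00, H 13.00, O 5.00
Empirical formula: C7H13O5
Empirical-formula mass = 177.18 g/mol; 354 ÷ 177.18 ≈ 2, so the molecular formula is C14H26O10.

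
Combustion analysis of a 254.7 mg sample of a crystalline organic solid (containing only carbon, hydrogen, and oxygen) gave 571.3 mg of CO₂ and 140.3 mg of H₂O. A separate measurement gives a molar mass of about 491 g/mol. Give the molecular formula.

mol C = 0.5713 g CO₂ ÷ 44.009 g/mol = 0.012981 mol
mol H = 2 × 0.1403 g H₂O ÷ 18.015 g/mol = 0.015576 mol
mass O = 0.2547 − (0.15592 + 0.015701) = 0.083079 g → mol O = 0.083079 ÷ 15.999 = 0.0051928 mol
Divide by the smallest (0.0051928 mol): C 2.500, H 3.000, O 1.000
Multiplying each by 2 gives whole numbers: C 5.00, H 6.00, O 2.00
Empirical formula: C5H6O2
Empirical-formula mass = 98.10 g/mol; 491 ÷ 98.10 ≈ 5, so the molecular formula is C25H30O10.

C25H30O10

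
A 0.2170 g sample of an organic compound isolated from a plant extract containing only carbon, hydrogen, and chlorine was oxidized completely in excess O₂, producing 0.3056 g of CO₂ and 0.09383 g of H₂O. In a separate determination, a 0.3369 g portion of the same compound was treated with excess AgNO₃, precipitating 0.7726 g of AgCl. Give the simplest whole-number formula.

mol C = 0.3056 g CO₂ ÷ 44.009 g/mol = 0.0069440 mol
mol H = 2 × 0.09383 g H₂O ÷ 18.015 g/mol = 0.010417 mol
From the AgCl data: mol Cl per gram of compound = (0.7726 ÷ 143.318) ÷ 0.3369 = 0.016001 mol/g, so in the 0.2170 g combustion sample mol Cl = 0.0034723 mol
Divide by the smallest (0.0034723 mol): C 2.000, H 3.000, Cl 1.000

C2H3Cl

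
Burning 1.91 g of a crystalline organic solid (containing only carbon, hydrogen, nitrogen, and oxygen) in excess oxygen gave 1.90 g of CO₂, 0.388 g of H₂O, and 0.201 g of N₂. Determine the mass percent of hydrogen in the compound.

mol C = 1.90 g CO₂ ÷ 44.009 g/mol = 0.04317 mol
mol H = 2 × 0.388 g H₂O ÷ 18.015 g/mol = 0.04308 mol
mol N = 2 × 0.201 g N₂ ÷ 28.014 g/mol = 0.01435 mol
mass O = 1.91 − (0.5186 + 0.04342 + 0.2010) = 1.147 g → mol O = 1.147 ÷ 15.999 = 0.07169 mol
mass % H = 0.04342 g ÷ 1.91 g × 100%

2.3%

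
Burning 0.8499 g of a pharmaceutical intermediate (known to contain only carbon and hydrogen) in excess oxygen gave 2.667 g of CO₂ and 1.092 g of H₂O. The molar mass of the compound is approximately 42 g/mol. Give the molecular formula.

C3H6

mol C = 2.667 g CO₂ ÷ 44.009 g/mol = 0.060601 mol
mol H = 2 × 1.092 g H₂O ÷ 18.015 g/mol = 0.12123 mol
Divide by the smallest (0.060601 mol): C 1.000, H 2.000
Empirical formula: CH2
Empirical-formula mass = 14.03 g/mol; 42 ÷ 14.03 ≈ 3, so the molecular formula is C3H6.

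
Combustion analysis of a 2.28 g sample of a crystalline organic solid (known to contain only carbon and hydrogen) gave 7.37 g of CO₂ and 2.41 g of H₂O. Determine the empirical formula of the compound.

mol C = 7.37 g CO₂ ÷ 44.009 g/mol = 0.1675 mol
mol H = 2 × 2.41 g H₂O ÷ 18.015 g/mol = 0.2676 mol
Divide by the smallest (0.1675 mol): C 1.000, H 1.598
Multiplying each by 5 gives whole numbers: C 5.00, H 7.99

C5H8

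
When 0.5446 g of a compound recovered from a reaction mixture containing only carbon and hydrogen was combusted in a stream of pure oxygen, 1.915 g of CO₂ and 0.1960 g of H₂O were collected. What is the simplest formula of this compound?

mol C = 1.915 g CO₂ ÷ 44.009 g/mol = 0.043514 mol
mol H = 2 × 0.1960 g H₂O ÷ 18.015 g/mol = 0.021760 mol
Divide by the smallest (0.021760 mol): C 2.000, H 1.000

C2H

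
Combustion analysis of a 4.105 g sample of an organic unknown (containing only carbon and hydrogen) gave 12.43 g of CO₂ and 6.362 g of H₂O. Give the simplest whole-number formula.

C2H5

mol C = 12.43 g CO₂ ÷ 44.009 g/mol = 0.28244 mol
mol H = 2 × 6.362 g H₂O ÷ 18.015 g/mol = 0.70630 mol
Divide by the smallest (0.28244 mol): C 1.000, H 2.501
Multiplying each by 2 gives whole numbers: C 2.00, H 5.00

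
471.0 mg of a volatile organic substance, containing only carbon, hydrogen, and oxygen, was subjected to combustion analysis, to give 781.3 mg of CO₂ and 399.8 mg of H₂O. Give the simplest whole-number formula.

C4H10O3

mol C = 0.7813 g CO₂ ÷ 44.009 g/mol = 0.017753 mol
mol H = 2 × 0.3998 g H₂O ÷ 18.015 g/mol = 0.044385 mol
mass O = 0.4710 − (0.21323 + 0.044740) = 0.21303 g → mol O = 0.21303 ÷ 15.999 = 0.013315 mol
Divide by the smallest (0.013315 mol): C 1.333, H 3.333, O 1.000
Multiplying each by 3 gives whole numbers: C 4.00, H 10.00, O 3.00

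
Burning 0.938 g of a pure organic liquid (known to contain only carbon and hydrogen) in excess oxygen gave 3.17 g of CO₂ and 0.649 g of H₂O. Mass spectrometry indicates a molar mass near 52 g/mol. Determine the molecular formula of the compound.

mol C = 3.17 g CO₂ ÷ 44.009 g/mol = 0.07203 mol
mol H = 2 × 0.649 g H₂O ÷ 18.015 g/mol = 0.07205 mol
Divide by the smallest (0.07203 mol): C 1.000, H 1.000
Empirical formula: CH
Empirical-formula mass = 13.02 g/mol; 52 ÷ 13.02 ≈ 4, so the molecular formula is C4H4.

C4H4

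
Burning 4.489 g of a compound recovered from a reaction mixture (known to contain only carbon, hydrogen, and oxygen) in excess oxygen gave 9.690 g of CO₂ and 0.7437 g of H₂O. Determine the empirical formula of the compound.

C8H3O4

mol C = 9.690 g CO₂ ÷ 44.009 g/mol = 0.22018 mol
mol H = 2 × 0.7437 g H₂O ÷ 18.015 g/mol = 0.082565 mol
mass O = 4.489 − (2.6446 + 0.083225) = 1.7612 g → mol O = 1.7612 ÷ 15.999 = 0.11008 mol
Divide by the smallest (0.082565 mol): C 2.667, H 1.000, O 1.333
Multiplying each by 3 gives whole numbers: C 8.00, H 3.00, O 4.00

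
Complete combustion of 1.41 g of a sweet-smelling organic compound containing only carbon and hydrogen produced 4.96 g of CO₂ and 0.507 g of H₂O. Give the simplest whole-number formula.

C2H

mol C = 4.96 g CO₂ ÷ 44.009 g/mol = 0.1127 mol
mol H = 2 × 0.507 g H₂O ÷ 18.015 g/mol = 0.05629 mol
Divide by the smallest (0.05629 mol): C 2.002, H 1.000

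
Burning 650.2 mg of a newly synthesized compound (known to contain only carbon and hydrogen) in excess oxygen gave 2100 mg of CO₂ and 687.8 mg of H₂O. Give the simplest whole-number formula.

C5H8

mol C = 2.100 g CO₂ ÷ 44.009 g/mol = 0.047718 mol
mol H = 2 × 0.6878 g H₂O ÷ 18.015 g/mol = 0.076359 mol
Divide by the smallest (0.047718 mol): C 1.000, H 1.600
Multiplying each by 5 gives whole numbers: C 5.00, H 8.00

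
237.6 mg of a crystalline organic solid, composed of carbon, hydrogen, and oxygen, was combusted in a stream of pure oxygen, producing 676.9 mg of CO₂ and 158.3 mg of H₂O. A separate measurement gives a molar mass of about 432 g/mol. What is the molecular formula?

mol C = 0.6769 g CO₂ ÷ 44.009 g/mol = 0.015381 mol
mol H = 2 × 0.1583 g H₂O ÷ 18.015 g/mol = 0.017574 mol
mass O = 0.2376 − (0.18474 + 0.017715) = 0.035145 g → mol O = 0.035145 ÷ 15.999 = 0.0021967 mol
Divide by the smallest (0.0021967 mol): C 7.002, H 8.000, O 1.000
Empirical formula: C7H8O
Empirical-formula mass = 108.14 g/mol; 432 ÷ 108.14 ≈ 4, so the molecular formula is C28H32O4.

C28H32O4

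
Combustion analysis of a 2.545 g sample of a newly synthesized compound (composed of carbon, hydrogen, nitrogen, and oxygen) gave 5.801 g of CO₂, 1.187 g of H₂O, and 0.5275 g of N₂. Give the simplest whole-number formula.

C7H7N2O

mol C = 5.801 g CO₂ ÷ 44.009 g/mol = 0.13181 mol
mol H = 2 × 1.187 g H₂O ÷ 18.015 g/mol = 0.13178 mol
mol N = 2 × 0.5275 g N₂ ÷ 28.014 g/mol = 0.037660 mol
mass O = 2.545 − (1.5832 + 0.13283 + 0.52750) = 0.30145 g → mol O = 0.30145 ÷ 15.999 = 0.018842 mol
Divide by the smallest (0.018842 mol): C 6.996, H 6.994, N 1.999, O 1.000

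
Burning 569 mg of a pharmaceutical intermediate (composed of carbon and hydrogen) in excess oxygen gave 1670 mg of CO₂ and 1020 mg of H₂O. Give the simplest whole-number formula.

mol C = 1.67 g CO₂ ÷ 44.009 g/mol = 0.03795 mol
mol H = 2 × 1.02 g H₂O ÷ 18.015 g/mol = 0.1132 mol
Divide by the smallest (0.03795 mol): C 1.000, H 2.984

CH3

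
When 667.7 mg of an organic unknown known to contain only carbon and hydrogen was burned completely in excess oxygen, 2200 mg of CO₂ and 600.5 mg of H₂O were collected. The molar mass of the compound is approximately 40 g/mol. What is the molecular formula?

mol C = 2.200 g CO₂ ÷ 44.009 g/mol = 0.049990 mol
mol H = 2 × 0.6005 g H₂O ÷ 18.015 g/mol = 0.066667 mol
Divide by the smallest (0.049990 mol): C 1.000, H 1.334
Multiplying each by 3 gives whole numbers: C 3.00, H 4.00
Empirical formula: C3H4
Empirical-formula mass = 40.06 g/mol; 40 ÷ 40.06 ≈ 1, so the molecular formula is C3H4.

C3H4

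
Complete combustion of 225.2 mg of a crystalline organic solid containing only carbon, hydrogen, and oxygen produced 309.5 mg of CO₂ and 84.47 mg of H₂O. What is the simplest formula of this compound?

mol C = 0.3095 g CO₂ ÷ 44.009 g/mol = 0.0070327 mol
mol H = 2 × 0.08447 g H₂O ÷ 18.015 g/mol = 0.0093777 mol
mass O = 0.2252 − (0.084469 + 0.0094528) = 0.13128 g → mol O = 0.13128 ÷ 15.999 = 0.0082054 mol
Divide by the smallest (0.0070327 mol): C 1.000, H 1.333, O 1.167
Multiplying each by 6 gives whole numbers: C 6.00, H 8.00, O 7.00

C6H8O7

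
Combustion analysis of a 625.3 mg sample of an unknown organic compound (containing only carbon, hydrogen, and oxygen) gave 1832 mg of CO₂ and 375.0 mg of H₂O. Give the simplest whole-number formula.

C8H8O

mol C = 1.832 g CO₂ ÷ 44.009 g/mol = 0.041628 mol
mol H = 2 × 0.3750 g H₂O ÷ 18.015 g/mol = 0.041632 mol
mass O = 0.6253 − (0.49999 + 0.041965) = 0.083343 g → mol O = 0.083343 ÷ 15.999 = 0.0052093 mol
Divide by the smallest (0.0052093 mol): C 7.991, H 7.992, O 1.000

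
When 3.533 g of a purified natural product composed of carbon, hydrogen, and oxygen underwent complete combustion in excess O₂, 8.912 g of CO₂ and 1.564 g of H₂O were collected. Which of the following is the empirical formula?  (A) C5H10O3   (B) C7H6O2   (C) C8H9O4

(B) C7H6O2

mol C = 8.912 g CO₂ ÷ 44.009 g/mol = 0.20250 mol
mol H = 2 × 1.564 g H₂O ÷ 18.015 g/mol = 0.17363 mol
mass O = 3.533 − (2.4323 + 0.17502) = 0.92570 g → mol O = 0.92570 ÷ 15.999 = 0.057860 mol
Divide by the smallest (0.057860 mol): C 3.500, H 3.001, O 1.000
Multiplying each by 2 gives whole numbers: C 7.00, H 6.00, O 2.00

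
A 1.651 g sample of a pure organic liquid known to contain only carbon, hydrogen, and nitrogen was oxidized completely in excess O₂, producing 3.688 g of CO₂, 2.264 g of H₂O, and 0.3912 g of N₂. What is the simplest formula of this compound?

mol C = 3.688 g CO₂ ÷ 44.009 g/mol = 0.083801 mol
mol H = 2 × 2.264 g H₂O ÷ 18.015 g/mol = 0.25135 mol
mol N = 2 × 0.3912 g N₂ ÷ 28.014 g/mol = 0.027929 mol
Divide by the smallest (0.027929 mol): C 3.001, H 9.000, N 1.000

C3H9N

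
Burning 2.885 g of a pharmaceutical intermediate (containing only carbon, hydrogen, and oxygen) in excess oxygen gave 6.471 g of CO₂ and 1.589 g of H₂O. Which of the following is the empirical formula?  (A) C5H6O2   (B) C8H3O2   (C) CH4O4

(A) C5H6O2

mol C = 6.471 g CO₂ ÷ 44.009 g/mol = 0.14704 mol
mol H = 2 × 1.589 g H₂O ÷ 18.015 g/mol = 0.17641 mol
mass O = 2.885 − (1.7661 + 0.17782) = 0.94111 g → mol O = 0.94111 ÷ 15.999 = 0.058823 mol
Divide by the smallest (0.058823 mol): C 2.500, H 2.999, O 1.000
Multiplying each by 2 gives whole numbers: C 5.00, H 6.00, O 2.00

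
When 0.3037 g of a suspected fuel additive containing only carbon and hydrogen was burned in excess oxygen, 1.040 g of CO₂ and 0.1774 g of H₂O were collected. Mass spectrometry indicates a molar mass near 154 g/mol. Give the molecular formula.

C12H10

mol C = 1.040 g CO₂ ÷ 44.009 g/mol = 0.023632 mol
mol H = 2 × 0.1774 g H₂O ÷ 18.015 g/mol = 0.019695 mol
Divide by the smallest (0.019695 mol): C 1.200, H 1.000
Multiplying each by 5 gives whole numbers: C 6.00, H 5.00
Empirical formula: C6H5
Empirical-formula mass = 77.11 g/mol; 154 ÷ 77.11 ≈ 2, so the molecular formula is C12H10.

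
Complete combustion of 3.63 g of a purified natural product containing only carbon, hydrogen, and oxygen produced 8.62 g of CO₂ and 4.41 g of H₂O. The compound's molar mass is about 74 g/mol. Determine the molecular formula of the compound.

C4H10O

mol C = 8.62 g CO₂ ÷ 44.009 g/mol = 0.1959 mol
mol H = 2 × 4.41 g H₂O ÷ 18.015 g/mol = 0.4896 mol
mass O = 3.63 − (2.353 + 0.4935) = 0.7839 g → mol O = 0.7839 ÷ 15.999 = 0.04900 mol
Divide by the smallest (0.04900 mol): C 3.998, H 9.992, O 1.000
Empirical formula: C4H10O
Empirical-formula mass = 74.12 g/mol; 74 ÷ 74.12 ≈ 1, so the molecular formula is C4H10O.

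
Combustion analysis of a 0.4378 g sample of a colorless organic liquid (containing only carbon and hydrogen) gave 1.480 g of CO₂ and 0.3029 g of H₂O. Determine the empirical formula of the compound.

CH

mol C = 1.480 g CO₂ ÷ 44.009 g/mol = 0.033629 mol
mol H = 2 × 0.3029 g H₂O ÷ 18.015 g/mol = 0.033628 mol
Divide by the smallest (0.033628 mol): C 1.000, H 1.000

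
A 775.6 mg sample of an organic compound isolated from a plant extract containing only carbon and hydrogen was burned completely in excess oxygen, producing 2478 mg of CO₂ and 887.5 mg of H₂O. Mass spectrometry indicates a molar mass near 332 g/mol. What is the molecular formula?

C24H42

mol C = 2.478 g CO₂ ÷ 44.009 g/mol = 0.056307 mol
mol H = 2 × 0.8875 g H₂O ÷ 18.015 g/mol = 0.098529 mol
Divide by the smallest (0.056307 mol): C 1.000, H 1.750
Multiplying each by 4 gives whole numbers: C 4.00, H 7.00
Empirical formula: C4H7
Empirical-formula mass = 55.10 g/mol; 332 ÷ 55.10 ≈ 6, so the molecular formula is C24H42.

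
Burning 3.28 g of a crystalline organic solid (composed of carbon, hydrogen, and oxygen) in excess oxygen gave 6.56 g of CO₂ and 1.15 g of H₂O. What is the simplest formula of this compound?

mol C = 6.56 g CO₂ ÷ 44.009 g/mol = 0.1491 mol
mol H = 2 × 1.15 g H₂O ÷ 18.015 g/mol = 0.1277 mol
mass O = 3.28 − (1.790 + 0.1287) = 1.361 g → mol O = 1.361 ÷ 15.999 = 0.08506 mol
Divide by the smallest (0.08506 mol): C 1.752, H 1.501, O 1.000
Multiplying each by 4 gives whole numbers: C 7.01, H 6.00, O 4.00

C7H6O4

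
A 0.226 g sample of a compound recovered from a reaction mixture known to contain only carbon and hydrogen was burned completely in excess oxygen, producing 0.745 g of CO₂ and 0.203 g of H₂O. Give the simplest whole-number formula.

mol C = 0.745 g CO₂ ÷ 44.009 g/mol = 0.01693 mol
mol H = 2 × 0.203 g H₂O ÷ 18.015 g/mol = 0.02254 mol
Divide by the smallest (0.01693 mol): C 1.000, H 1.331
Multiplying each by 3 gives whole numbers: C 3.00, H 3.99

C3H4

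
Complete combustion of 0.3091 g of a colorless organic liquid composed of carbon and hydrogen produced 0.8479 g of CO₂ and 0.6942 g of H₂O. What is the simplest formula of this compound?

CH4

mol C = 0.8479 g CO₂ ÷ 44.009 g/mol = 0.019267 mol
mol H = 2 × 0.6942 g H₂O ÷ 18.015 g/mol = 0.077069 mol
Divide by the smallest (0.019267 mol): C 1.000, H 4.000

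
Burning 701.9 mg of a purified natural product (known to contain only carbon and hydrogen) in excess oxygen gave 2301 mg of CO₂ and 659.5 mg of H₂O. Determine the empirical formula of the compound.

mol C = 2.301 g CO₂ ÷ 44.009 g/mol = 0.052285 mol
mol H = 2 × 0.6595 g H₂O ÷ 18.015 g/mol = 0.073217 mol
Divide by the smallest (0.052285 mol): C 1.000, H 1.400
Multiplying each by 5 gives whole numbers: C 5.00, H 7.00

C5H7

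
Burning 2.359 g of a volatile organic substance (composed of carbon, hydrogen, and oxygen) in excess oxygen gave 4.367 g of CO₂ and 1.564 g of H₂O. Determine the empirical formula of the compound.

mol C = 4.367 g CO₂ ÷ 44.009 g/mol = 0.099230 mol
mol H = 2 × 1.564 g H₂O ÷ 18.015 g/mol = 0.17363 mol
mass O = 2.359 − (1.1918 + 0.17502) = 0.99213 g → mol O = 0.99213 ÷ 15.999 = 0.062012 mol
Divide by the smallest (0.062012 mol): C 1.600, H 2.800, O 1.000
Multiplying each by 5 gives whole numbers: C 8.00, H 14.00, O 5.00

C8H14O5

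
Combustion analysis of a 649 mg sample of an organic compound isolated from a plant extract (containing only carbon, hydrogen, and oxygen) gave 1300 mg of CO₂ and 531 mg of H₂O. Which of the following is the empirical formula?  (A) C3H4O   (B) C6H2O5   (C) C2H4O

mol C = 1.30 g CO₂ ÷ 44.009 g/mol = 0.02954 mol
mol H = 2 × 0.531 g H₂O ÷ 18.015 g/mol = 0.05895 mol
mass O = 0.649 − (0.3548 + 0.05942) = 0.2348 g → mol O = 0.2348 ÷ 15.999 = 0.01467 mol
Divide by the smallest (0.01467 mol): C 2.013, H 4.017, O 1.000

(C) C2H4O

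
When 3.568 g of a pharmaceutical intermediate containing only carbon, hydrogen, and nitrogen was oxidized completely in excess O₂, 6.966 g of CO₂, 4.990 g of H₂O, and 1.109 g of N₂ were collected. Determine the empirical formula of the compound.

C2H7N

mol C = 6.966 g CO₂ ÷ 44.009 g/mol = 0.15829 mol
mol H = 2 × 4.990 g H₂O ÷ 18.015 g/mol = 0.55398 mol
mol N = 2 × 1.109 g N₂ ÷ 28.014 g/mol = 0.079175 mol
Divide by the smallest (0.079175 mol): C 1.999, H 6.997, N 1.000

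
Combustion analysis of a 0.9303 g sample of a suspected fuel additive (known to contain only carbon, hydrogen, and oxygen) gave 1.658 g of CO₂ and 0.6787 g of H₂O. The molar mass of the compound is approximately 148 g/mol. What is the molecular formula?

C6H12O4

mol C = 1.658 g CO₂ ÷ 44.009 g/mol = 0.037674 mol
mol H = 2 × 0.6787 g H₂O ÷ 18.015 g/mol = 0.075348 mol
mass O = 0.9303 − (0.45250 + 0.075951) = 0.40185 g → mol O = 0.40185 ÷ 15.999 = 0.025117 mol
Divide by the smallest (0.025117 mol): C 1.500, H 3.000, O 1.000
Multiplying each by 2 gives whole numbers: C 3.00, H 6.00, O 2.00
Empirical formula: C3H6O2
Empirical-formula mass = 74.08 g/mol; 148 ÷ 74.08 ≈ 2, so the molecular formula is C6H12O4.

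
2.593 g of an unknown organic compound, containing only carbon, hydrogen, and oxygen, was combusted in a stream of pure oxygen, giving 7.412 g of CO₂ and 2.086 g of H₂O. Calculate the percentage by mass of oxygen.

12.98%

mol C = 7.412 g CO₂ ÷ 44.009 g/mol = 0.16842 mol
mol H = 2 × 2.086 g H₂O ÷ 18.015 g/mol = 0.23158 mol
mass O = 2.593 − (2.0229 + 0.23344) = 0.33667 g → mol O = 0.33667 ÷ 15.999 = 0.021043 mol
mass % O = 0.33667 g ÷ 2.593 g × 100%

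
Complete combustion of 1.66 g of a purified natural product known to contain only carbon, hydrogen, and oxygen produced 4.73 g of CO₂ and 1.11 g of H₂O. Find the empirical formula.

C7H8O

mol C = 4.73 g CO₂ ÷ 44.009 g/mol = 0.1075 mol
mol H = 2 × 1.11 g H₂O ÷ 18.015 g/mol = 0.1232 mol
mass O = 1.66 − (1.291 + 0.1242) = 0.2449 g → mol O = 0.2449 ÷ 15.999 = 0.01531 mol
Divide by the smallest (0.01531 mol): C 7.022, H 8.052, O 1.000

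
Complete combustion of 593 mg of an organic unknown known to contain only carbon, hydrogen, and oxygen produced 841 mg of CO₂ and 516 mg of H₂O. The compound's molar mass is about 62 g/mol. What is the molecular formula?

mol C = 0.841 g CO₂ ÷ 44.009 g/mol = 0.01911 mol
mol H = 2 × 0.516 g H₂O ÷ 18.015 g/mol = 0.05729 mol
mass O = 0.593 − (0.2295 + 0.05774) = 0.3057 g → mol O = 0.3057 ÷ 15.999 = 0.01911 mol
Divide by the smallest (0.01911 mol): C 1.000, H 2.998, O 1.000
Empirical formula: CH3O
Empirical-formula mass = 31.03 g/mol; 62 ÷ 31.03 ≈ 2, so the molecular formula is C2H6O2.

C2H6O2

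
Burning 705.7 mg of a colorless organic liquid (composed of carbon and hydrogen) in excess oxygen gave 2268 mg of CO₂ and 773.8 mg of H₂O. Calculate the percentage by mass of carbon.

87.71%

mol C = 2.268 g CO₂ ÷ 44.009 g/mol = 0.051535 mol
mol H = 2 × 0.7738 g H₂O ÷ 18.015 g/mol = 0.085906 mol
mass % C = 0.61899 g ÷ 0.7057 g × 100%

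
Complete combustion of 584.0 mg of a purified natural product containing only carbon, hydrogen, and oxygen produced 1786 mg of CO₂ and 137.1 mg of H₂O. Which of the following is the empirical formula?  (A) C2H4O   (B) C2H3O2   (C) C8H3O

(C) C8H3O

mol C = 1.786 g CO₂ ÷ 44.009 g/mol = 0.040583 mol
mol H = 2 × 0.1371 g H₂O ÷ 18.015 g/mol = 0.015221 mol
mass O = 0.5840 − (0.48744 + 0.015342) = 0.081220 g → mol O = 0.081220 ÷ 15.999 = 0.0050766 mol
Divide by the smallest (0.0050766 mol): C 7.994, H 2.998, O 1.000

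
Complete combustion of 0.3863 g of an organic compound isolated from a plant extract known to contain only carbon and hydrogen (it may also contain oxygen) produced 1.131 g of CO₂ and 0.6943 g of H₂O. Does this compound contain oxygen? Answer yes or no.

no

mol C = 1.131 g CO₂ ÷ 44.009 g/mol = 0.025699 mol
mol H = 2 × 0.6943 g H₂O ÷ 18.015 g/mol = 0.077080 mol
C and H together account for 0.38637 g — essentially the entire 0.3863 g sample — so the compound contains no oxygen.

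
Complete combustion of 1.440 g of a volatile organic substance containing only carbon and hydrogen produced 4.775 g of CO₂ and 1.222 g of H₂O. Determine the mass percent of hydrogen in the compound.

mol C = 4.775 g CO₂ ÷ 44.009 g/mol = 0.10850 mol
mol H = 2 × 1.222 g H₂O ÷ 18.015 g/mol = 0.13566 mol
mass % H = 0.13675 g ÷ 1.440 g × 100%

9.50%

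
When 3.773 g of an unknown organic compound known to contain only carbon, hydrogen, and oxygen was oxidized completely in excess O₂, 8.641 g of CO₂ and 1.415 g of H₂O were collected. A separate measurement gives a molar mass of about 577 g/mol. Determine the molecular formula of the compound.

mol C = 8.641 g CO₂ ÷ 44.009 g/mol = 0.19635 mol
mol H = 2 × 1.415 g H₂O ÷ 18.015 g/mol = 0.15709 mol
mass O = 3.773 − (2.3583 + 0.15835) = 1.2563 g → mol O = 1.2563 ÷ 15.999 = 0.078526 mol
Divide by the smallest (0.078526 mol): C 2.500, H 2.001, O 1.000
Multiplying each by 2 gives whole numbers: C 5.00, H 4.00, O 2.00
Empirical formula: C5H4O2
Empirical-formula mass = 96.08 g/mol; 577 ÷ 96.08 ≈ 6, so the molecular formula is C30H24O12.

C30H24O12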